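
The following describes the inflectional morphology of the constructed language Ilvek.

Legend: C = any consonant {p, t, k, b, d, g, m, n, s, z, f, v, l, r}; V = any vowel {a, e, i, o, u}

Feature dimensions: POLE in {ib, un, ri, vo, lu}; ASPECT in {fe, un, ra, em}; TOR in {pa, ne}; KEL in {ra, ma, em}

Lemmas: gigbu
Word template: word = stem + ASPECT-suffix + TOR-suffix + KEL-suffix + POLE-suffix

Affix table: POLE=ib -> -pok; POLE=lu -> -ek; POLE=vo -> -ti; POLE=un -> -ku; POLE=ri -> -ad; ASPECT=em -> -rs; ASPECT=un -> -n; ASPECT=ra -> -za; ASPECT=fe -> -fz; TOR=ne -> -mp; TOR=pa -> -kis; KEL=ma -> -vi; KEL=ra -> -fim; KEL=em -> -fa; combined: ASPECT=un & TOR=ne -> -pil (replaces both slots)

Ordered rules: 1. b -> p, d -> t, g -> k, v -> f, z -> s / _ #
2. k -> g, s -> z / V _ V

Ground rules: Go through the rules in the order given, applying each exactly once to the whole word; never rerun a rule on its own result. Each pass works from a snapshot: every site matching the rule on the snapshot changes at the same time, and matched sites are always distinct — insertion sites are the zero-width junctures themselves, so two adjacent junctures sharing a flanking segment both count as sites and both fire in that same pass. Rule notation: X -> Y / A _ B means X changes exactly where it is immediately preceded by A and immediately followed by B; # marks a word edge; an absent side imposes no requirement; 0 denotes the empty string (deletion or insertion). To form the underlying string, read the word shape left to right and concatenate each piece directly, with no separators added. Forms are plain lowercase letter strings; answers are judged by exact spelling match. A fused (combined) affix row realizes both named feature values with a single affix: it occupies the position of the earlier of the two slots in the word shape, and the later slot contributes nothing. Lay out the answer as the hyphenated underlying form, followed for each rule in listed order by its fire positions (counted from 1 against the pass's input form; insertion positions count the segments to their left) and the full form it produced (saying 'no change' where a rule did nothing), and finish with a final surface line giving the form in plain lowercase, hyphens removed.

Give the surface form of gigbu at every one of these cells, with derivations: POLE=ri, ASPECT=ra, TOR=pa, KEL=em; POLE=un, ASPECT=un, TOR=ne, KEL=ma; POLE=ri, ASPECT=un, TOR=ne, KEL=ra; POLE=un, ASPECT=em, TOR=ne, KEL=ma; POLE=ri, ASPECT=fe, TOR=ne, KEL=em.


cell POLE=ri, ASPECT=ra, TOR=pa, KEL=em:
underlying: gigbu-za-kis-fa-ad
1. b -> p, d -> t, g -> k, v -> f, z -> s / _ #: fires at position(s) 14: gigbuzakisfaat
2. k -> g, s -> z / V _ V: fires at position(s) 8: gigbuzagisfaat
surface: gigbuzagisfaat

cell POLE=un, ASPECT=un, TOR=ne, KEL=ma:
underlying: gigbu-pil-vi-ku
1. b -> p, d -> t, g -> k, v -> f, z -> s / _ #: no change
2. k -> g, s -> z / V _ V: fires at position(s) 11: gigbupilvigu
surface: gigbupilvigu

cell POLE=ri, ASPECT=un, TOR=ne, KEL=ra:
underlying: gigbu-pil-fim-ad
1. b -> p, d -> t, g -> k, v -> f, z -> s / _ #: fires at position(s) 13: gigbupilfimat
2. k -> g, s -> z / V _ V: no change
surface: gigbupilfimat

cell POLE=un, ASPECT=em, TOR=ne, KEL=ma:
underlying: gigbu-rs-mp-vi-ku
1. b -> p, d -> t, g -> k, v -> f, z -> s / _ #: no change
2. k -> g, s -> z / V _ V: fires at position(s) 12: gigbursmpvigu
surface: gigbursmpvigu

cell POLE=ri, ASPECT=fe, TOR=ne, KEL=em:
underlying: gigbu-fz-mp-fa-ad
1. b -> p, d -> t, g -> k, v -> f, z -> s / _ #: fires at position(s) 13: gigbufzmpfaat
2. k -> g, s -> z / V _ V: no change
surface: gigbufzmpfaat


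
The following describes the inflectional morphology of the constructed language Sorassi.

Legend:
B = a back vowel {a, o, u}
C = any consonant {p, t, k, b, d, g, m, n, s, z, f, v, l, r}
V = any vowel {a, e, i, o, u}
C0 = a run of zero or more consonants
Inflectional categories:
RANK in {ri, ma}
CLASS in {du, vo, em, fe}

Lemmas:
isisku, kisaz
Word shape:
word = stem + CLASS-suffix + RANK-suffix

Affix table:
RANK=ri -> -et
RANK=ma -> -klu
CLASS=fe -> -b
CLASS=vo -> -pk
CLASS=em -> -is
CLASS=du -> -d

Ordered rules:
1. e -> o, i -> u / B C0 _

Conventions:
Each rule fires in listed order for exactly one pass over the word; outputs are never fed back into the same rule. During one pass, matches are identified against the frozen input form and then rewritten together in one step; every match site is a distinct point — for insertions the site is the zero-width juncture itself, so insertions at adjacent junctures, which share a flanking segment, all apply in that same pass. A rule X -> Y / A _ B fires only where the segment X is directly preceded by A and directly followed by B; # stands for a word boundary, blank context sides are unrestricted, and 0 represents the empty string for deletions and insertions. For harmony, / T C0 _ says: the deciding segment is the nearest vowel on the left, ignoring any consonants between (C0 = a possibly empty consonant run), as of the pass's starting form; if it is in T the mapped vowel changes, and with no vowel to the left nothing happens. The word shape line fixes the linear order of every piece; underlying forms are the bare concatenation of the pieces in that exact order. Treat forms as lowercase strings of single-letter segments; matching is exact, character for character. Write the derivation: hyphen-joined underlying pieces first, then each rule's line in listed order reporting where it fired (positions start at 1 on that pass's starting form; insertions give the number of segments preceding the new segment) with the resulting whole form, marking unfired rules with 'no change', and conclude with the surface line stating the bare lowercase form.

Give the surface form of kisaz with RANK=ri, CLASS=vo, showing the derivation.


underlying: kisaz-pk-et
1. e -> o, i -> u / B C0 _: fires at position(s) 8: kisazpkot
surface: kisazpkot


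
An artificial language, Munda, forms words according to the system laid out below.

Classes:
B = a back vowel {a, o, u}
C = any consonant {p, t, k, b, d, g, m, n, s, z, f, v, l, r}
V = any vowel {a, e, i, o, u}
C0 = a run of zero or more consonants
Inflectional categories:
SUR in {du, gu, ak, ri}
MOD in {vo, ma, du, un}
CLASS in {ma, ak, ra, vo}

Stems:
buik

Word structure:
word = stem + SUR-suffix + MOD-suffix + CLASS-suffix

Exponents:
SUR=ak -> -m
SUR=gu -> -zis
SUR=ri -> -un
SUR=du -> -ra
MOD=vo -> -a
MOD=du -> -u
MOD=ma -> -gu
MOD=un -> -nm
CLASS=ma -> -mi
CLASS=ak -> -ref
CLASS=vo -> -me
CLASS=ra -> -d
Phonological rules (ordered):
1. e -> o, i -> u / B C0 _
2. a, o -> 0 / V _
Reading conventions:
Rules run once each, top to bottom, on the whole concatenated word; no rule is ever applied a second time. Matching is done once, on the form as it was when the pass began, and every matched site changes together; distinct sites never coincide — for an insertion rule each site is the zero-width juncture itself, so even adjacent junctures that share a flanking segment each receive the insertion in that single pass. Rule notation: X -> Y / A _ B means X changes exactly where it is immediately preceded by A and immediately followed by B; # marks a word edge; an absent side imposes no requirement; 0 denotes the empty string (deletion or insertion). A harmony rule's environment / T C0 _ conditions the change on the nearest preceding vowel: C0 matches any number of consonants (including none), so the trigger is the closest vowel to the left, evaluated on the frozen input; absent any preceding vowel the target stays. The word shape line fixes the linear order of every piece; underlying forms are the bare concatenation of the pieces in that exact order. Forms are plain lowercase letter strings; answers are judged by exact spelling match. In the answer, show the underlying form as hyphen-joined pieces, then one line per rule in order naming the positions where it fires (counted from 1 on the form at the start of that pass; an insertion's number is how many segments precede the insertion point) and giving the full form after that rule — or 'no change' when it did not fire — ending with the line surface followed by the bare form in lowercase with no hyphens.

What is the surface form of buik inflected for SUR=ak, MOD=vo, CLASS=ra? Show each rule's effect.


underlying: buik-m-a-d
1. e -> o, i -> u / B C0 _: fires at position(s) 3: buukmad
2. a, o -> 0 / V _: no change
surface: buukmad


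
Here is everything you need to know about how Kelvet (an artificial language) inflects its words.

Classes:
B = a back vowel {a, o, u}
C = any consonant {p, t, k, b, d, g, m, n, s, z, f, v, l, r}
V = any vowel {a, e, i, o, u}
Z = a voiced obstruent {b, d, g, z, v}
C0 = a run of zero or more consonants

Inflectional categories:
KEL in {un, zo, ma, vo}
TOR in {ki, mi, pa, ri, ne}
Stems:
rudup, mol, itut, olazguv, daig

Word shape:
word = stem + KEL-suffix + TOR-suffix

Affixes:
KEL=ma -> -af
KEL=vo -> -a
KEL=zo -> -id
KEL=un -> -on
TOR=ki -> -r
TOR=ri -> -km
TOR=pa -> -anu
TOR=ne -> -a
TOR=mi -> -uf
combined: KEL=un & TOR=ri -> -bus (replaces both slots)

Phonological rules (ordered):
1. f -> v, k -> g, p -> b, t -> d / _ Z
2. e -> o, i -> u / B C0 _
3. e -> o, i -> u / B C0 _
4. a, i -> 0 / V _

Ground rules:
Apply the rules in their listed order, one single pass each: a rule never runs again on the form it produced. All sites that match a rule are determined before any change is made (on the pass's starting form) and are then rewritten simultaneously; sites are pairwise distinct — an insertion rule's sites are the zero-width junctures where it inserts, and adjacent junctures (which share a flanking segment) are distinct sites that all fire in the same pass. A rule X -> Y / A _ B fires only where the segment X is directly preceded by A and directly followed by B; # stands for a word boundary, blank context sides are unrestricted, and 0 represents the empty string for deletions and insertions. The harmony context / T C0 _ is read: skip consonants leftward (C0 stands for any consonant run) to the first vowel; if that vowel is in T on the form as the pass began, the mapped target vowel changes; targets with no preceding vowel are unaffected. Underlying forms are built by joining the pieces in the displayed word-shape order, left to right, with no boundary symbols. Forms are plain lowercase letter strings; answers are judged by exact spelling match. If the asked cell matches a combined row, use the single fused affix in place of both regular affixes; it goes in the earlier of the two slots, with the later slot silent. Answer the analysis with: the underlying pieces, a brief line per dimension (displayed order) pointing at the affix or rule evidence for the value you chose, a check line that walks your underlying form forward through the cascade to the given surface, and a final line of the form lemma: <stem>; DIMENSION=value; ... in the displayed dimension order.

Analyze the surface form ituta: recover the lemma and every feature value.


underlying: itut-a-a
KEL=vo - signalled by the affix -a
TOR=ne - signalled by the affix -a
check: itutaa -> itutaa -> itutaa -> itutaa -> ituta
lemma: itut; KEL=vo; TOR=ne


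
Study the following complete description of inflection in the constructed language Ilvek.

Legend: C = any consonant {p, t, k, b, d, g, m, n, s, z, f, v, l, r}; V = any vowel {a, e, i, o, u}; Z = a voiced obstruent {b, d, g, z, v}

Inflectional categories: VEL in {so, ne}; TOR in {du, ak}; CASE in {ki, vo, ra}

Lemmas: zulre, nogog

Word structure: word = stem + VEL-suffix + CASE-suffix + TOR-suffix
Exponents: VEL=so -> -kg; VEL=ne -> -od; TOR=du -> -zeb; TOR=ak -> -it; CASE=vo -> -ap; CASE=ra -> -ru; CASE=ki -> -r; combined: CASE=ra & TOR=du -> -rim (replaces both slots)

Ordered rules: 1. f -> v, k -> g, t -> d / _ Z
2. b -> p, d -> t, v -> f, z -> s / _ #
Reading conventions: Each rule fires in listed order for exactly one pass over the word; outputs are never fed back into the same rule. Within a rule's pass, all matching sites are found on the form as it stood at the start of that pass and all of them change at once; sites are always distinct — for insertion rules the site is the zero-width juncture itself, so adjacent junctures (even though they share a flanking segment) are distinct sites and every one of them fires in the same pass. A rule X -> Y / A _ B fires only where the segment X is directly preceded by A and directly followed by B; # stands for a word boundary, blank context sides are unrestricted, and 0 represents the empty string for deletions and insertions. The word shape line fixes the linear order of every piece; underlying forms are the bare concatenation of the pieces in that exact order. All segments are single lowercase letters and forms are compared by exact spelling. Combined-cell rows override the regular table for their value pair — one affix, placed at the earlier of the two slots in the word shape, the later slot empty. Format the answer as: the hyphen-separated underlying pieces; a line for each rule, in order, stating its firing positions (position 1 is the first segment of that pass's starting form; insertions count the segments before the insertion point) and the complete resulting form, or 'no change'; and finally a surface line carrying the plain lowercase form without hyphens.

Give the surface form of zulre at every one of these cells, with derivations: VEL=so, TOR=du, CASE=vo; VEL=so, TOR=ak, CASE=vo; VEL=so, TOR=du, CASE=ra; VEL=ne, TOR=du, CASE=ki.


cell VEL=so, TOR=du, CASE=vo:
underlying: zulre-kg-ap-zeb
1. f -> v, k -> g, t -> d / _ Z: fires at position(s) 6: zulreggapzeb
2. b -> p, d -> t, v -> f, z -> s / _ #: fires at position(s) 12: zulreggapzep
surface: zulreggapzep

cell VEL=so, TOR=ak, CASE=vo:
underlying: zulre-kg-ap-it
1. f -> v, k -> g, t -> d / _ Z: fires at position(s) 6: zulreggapit
2. b -> p, d -> t, v -> f, z -> s / _ #: no change
surface: zulreggapit

cell VEL=so, TOR=du, CASE=ra:
underlying: zulre-kg-rim
1. f -> v, k -> g, t -> d / _ Z: fires at position(s) 6: zulreggrim
2. b -> p, d -> t, v -> f, z -> s / _ #: no change
surface: zulreggrim

cell VEL=ne, TOR=du, CASE=ki:
underlying: zulre-od-r-zeb
1. f -> v, k -> g, t -> d / _ Z: no change
2. b -> p, d -> t, v -> f, z -> s / _ #: fires at position(s) 11: zulreodrzep
surface: zulreodrzep


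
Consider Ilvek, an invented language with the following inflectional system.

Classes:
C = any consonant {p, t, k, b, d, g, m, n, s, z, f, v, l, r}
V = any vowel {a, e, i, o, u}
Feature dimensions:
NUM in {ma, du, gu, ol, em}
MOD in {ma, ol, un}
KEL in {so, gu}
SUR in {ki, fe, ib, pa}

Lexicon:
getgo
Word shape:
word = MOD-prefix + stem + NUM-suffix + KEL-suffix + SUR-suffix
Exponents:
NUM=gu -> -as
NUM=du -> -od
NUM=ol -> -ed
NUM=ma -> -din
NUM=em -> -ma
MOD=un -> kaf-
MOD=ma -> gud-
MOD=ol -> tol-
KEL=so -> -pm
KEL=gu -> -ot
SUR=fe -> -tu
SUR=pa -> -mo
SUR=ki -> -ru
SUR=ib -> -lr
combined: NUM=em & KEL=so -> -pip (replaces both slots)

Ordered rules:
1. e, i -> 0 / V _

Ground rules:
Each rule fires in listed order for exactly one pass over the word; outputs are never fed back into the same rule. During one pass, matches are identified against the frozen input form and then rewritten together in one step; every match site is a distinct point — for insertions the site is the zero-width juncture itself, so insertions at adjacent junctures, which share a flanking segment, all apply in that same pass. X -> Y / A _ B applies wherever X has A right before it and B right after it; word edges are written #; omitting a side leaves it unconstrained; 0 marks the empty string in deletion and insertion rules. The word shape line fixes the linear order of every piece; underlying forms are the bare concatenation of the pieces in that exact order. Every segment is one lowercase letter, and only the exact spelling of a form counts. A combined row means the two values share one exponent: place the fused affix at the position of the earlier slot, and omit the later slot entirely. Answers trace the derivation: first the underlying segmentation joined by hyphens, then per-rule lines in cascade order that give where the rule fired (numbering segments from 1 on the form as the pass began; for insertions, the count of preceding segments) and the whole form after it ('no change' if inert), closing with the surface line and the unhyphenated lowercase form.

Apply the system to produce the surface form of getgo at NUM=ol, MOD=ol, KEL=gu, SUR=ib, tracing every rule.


underlying: tol-getgo-ed-ot-lr
1. e, i -> 0 / V _: fires at position(s) 9: tolgetgodotlr
surface: tolgetgodotlr


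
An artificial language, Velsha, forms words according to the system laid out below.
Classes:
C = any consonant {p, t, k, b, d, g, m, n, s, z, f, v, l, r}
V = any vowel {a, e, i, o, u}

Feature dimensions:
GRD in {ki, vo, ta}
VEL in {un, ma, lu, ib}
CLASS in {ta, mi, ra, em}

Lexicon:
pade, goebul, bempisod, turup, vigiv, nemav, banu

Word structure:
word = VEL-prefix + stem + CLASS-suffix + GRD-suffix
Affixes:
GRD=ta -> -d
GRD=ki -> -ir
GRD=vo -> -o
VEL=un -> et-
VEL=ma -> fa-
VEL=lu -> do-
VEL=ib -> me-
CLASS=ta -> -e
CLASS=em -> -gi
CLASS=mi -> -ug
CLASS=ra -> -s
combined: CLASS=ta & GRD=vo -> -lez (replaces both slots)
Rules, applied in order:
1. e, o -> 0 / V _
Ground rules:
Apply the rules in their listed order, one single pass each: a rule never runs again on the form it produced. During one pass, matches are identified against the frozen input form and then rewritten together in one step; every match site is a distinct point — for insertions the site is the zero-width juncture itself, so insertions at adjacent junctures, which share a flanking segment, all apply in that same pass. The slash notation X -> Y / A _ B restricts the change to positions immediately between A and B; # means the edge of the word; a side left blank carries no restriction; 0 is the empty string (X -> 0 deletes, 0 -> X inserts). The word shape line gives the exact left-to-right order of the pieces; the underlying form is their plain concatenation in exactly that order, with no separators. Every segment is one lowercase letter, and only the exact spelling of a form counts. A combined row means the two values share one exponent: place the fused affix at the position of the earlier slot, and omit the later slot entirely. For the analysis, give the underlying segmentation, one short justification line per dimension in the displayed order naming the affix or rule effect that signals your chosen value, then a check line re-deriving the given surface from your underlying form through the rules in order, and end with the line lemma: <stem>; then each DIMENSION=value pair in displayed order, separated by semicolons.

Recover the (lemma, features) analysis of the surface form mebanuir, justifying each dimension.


underlying: me-banu-e-ir
GRD=ki - signalled by the affix -ir
VEL=ib - signalled by the affix me-
CLASS=ta - signalled by the affix -e
check: mebanueir -> mebanuir
lemma: banu; GRD=ki; VEL=ib; CLASS=ta


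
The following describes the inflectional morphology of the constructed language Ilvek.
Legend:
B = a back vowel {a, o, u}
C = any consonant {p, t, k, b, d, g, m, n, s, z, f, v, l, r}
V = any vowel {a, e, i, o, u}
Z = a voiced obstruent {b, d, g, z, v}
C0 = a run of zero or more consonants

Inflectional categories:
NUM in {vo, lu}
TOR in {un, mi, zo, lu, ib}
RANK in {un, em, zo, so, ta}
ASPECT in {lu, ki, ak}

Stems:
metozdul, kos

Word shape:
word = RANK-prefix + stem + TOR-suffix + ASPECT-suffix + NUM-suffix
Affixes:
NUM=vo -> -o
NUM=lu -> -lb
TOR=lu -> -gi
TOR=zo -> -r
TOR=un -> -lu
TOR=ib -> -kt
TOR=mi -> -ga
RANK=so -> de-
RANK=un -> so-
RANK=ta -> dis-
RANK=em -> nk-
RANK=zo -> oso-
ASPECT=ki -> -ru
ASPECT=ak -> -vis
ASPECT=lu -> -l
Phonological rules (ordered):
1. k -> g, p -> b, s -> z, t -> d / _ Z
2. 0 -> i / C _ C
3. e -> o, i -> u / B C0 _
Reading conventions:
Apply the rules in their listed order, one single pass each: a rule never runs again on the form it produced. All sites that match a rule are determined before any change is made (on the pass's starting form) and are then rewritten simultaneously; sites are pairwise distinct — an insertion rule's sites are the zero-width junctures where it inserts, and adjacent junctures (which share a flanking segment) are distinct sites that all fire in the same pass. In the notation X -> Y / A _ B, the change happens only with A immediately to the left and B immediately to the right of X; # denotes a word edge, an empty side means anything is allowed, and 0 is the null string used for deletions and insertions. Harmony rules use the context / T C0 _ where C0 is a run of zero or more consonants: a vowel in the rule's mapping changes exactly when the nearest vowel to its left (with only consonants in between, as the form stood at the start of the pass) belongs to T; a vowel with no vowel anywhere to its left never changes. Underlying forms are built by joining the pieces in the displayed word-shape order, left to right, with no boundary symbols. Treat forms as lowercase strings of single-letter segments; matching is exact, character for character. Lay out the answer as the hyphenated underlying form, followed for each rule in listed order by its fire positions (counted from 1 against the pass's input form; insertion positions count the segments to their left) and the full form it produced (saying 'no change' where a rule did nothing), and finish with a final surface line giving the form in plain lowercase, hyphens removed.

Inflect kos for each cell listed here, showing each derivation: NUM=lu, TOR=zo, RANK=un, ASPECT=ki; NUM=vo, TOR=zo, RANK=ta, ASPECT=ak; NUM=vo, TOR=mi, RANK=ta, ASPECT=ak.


cell NUM=lu, TOR=zo, RANK=un, ASPECT=ki:
underlying: so-kos-r-ru-lb
1. k -> g, p -> b, s -> z, t -> d / _ Z: no change
2. 0 -> i / C _ C: inserts after position(s) 5, 6, 9: sokosirirulib
3. e -> o, i -> u / B C0 _: fires at position(s) 6, 12: sokosurirulub
surface: sokosurirulub

cell NUM=vo, TOR=zo, RANK=ta, ASPECT=ak:
underlying: dis-kos-r-vis-o
1. k -> g, p -> b, s -> z, t -> d / _ Z: no change
2. 0 -> i / C _ C: inserts after position(s) 3, 6, 7: disikosiriviso
3. e -> o, i -> u / B C0 _: fires at position(s) 8: disikosuriviso
surface: disikosuriviso

cell NUM=vo, TOR=mi, RANK=ta, ASPECT=ak:
underlying: dis-kos-ga-vis-o
1. k -> g, p -> b, s -> z, t -> d / _ Z: fires at position(s) 6: diskozgaviso
2. 0 -> i / C _ C: inserts after position(s) 3, 6: disikozigaviso
3. e -> o, i -> u / B C0 _: fires at position(s) 8, 12: disikozugavuso
surface: disikozugavuso


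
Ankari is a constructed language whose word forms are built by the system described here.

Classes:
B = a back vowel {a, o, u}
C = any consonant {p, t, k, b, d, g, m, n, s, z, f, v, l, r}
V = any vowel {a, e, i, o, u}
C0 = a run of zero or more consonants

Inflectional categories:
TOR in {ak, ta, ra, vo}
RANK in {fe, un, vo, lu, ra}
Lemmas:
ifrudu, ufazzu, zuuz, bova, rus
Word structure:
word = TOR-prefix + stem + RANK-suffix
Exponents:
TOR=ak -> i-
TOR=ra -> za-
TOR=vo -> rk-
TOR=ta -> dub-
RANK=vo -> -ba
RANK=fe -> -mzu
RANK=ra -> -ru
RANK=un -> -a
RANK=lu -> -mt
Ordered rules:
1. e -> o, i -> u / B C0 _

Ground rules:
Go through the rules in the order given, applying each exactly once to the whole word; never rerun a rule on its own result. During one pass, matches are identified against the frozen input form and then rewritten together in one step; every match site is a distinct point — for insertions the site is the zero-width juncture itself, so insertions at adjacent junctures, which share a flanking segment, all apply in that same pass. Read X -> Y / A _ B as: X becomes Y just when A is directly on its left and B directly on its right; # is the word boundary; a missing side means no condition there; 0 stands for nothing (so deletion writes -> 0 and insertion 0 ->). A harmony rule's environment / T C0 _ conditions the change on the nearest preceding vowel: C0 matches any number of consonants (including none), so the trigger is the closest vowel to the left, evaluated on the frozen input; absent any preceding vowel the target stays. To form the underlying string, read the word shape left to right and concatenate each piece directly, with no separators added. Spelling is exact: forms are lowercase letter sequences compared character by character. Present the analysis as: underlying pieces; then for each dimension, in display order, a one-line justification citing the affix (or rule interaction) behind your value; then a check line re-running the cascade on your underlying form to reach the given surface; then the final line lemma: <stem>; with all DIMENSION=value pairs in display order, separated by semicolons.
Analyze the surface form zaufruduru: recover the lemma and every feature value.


underlying: za-ifrudu-ru
TOR=ra - signalled by the affix za-
RANK=ra - signalled by the affix -ru
check: zaifruduru -> zaufruduru
lemma: ifrudu; TOR=ra; RANK=ra


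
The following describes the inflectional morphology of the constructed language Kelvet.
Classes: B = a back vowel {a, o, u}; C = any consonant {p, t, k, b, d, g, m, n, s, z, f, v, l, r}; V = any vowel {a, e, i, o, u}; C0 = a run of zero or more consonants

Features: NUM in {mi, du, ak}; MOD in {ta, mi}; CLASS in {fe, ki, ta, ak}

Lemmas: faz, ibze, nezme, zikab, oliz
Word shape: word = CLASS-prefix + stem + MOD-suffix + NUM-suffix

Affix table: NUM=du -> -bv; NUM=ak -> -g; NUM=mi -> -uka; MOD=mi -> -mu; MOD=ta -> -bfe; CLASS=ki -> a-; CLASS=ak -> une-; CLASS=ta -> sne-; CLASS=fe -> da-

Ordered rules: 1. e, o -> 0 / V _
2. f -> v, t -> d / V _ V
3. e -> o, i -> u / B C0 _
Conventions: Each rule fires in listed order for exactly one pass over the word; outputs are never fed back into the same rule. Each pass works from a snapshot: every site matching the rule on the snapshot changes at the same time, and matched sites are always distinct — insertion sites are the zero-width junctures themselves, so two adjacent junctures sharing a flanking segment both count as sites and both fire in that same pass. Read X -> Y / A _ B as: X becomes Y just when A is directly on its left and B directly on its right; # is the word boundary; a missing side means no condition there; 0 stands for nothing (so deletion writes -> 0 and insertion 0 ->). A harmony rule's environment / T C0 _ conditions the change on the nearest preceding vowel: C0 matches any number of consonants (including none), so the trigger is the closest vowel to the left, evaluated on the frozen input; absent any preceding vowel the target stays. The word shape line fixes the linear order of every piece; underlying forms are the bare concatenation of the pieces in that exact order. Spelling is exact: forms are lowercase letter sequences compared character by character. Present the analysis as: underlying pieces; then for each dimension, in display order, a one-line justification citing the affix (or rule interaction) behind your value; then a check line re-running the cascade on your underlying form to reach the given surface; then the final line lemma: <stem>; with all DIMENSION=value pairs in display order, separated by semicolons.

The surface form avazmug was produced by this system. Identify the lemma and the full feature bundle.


underlying: a-faz-mu-g
NUM=ak - signalled by the affix -g
MOD=mi - signalled by the affix -mu
CLASS=ki - signalled by the affix a-
check: afazmug -> afazmug -> avazmug -> avazmug
lemma: faz; NUM=ak; MOD=mi; CLASS=ki


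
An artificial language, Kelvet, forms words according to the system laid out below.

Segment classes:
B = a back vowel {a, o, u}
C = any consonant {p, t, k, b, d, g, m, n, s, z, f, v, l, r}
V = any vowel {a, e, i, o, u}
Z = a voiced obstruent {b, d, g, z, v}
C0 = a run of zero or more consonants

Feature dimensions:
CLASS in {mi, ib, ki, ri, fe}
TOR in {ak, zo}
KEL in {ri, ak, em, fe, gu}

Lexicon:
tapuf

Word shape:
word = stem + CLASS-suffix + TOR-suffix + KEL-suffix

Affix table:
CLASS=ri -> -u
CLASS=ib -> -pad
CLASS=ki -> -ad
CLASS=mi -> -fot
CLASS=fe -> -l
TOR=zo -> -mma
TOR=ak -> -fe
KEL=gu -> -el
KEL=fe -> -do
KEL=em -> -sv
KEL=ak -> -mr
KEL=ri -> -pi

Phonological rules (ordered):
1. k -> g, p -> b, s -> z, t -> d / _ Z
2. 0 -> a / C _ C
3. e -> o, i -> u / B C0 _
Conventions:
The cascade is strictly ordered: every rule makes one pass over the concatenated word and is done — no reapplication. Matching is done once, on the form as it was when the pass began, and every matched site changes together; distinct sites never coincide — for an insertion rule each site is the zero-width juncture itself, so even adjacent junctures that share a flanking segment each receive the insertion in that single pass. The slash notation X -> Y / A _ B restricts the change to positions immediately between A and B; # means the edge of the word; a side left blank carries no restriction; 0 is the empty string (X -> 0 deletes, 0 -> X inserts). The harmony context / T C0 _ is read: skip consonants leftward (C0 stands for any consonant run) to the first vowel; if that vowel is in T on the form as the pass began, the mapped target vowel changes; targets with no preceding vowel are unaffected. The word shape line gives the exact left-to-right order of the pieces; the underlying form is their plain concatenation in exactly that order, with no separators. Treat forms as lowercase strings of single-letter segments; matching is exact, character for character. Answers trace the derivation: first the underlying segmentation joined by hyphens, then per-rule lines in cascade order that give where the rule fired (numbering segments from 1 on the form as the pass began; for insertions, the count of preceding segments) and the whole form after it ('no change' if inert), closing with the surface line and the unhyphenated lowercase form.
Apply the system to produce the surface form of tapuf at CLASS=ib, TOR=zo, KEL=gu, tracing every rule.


underlying: tapuf-pad-mma-el
1. k -> g, p -> b, s -> z, t -> d / _ Z: no change
2. 0 -> a / C _ C: inserts after position(s) 5, 8, 9: tapufapadamamael
3. e -> o, i -> u / B C0 _: fires at position(s) 15: tapufapadamamaol
surface: tapufapadamamaol


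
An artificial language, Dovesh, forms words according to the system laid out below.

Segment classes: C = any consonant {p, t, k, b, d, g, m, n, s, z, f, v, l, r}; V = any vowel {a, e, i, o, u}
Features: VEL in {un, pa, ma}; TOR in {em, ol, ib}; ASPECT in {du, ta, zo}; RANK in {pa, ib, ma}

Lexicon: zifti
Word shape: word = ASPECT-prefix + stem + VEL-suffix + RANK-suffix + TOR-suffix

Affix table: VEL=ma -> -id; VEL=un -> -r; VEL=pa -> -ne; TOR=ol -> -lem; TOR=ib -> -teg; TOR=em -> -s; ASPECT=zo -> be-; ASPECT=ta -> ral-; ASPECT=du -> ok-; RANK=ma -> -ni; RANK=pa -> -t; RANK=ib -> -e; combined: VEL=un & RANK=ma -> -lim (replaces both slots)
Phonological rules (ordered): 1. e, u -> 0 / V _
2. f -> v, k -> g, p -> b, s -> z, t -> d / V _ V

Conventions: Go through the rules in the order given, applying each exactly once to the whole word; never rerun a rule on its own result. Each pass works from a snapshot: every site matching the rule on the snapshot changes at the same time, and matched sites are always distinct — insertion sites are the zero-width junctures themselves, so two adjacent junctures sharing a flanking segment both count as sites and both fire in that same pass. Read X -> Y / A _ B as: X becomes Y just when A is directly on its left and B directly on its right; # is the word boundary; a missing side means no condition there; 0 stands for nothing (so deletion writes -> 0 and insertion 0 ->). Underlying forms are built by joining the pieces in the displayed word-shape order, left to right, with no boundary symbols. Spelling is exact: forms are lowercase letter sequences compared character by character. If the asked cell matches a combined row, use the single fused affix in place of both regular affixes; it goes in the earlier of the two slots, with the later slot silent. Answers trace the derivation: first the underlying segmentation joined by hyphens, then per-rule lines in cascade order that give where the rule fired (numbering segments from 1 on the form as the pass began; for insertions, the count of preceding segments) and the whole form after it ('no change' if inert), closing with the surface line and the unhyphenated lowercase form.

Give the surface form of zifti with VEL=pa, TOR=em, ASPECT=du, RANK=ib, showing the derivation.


underlying: ok-zifti-ne-e-s
1. e, u -> 0 / V _: fires at position(s) 10: okziftines
2. f -> v, k -> g, p -> b, s -> z, t -> d / V _ V: no change
surface: okziftines


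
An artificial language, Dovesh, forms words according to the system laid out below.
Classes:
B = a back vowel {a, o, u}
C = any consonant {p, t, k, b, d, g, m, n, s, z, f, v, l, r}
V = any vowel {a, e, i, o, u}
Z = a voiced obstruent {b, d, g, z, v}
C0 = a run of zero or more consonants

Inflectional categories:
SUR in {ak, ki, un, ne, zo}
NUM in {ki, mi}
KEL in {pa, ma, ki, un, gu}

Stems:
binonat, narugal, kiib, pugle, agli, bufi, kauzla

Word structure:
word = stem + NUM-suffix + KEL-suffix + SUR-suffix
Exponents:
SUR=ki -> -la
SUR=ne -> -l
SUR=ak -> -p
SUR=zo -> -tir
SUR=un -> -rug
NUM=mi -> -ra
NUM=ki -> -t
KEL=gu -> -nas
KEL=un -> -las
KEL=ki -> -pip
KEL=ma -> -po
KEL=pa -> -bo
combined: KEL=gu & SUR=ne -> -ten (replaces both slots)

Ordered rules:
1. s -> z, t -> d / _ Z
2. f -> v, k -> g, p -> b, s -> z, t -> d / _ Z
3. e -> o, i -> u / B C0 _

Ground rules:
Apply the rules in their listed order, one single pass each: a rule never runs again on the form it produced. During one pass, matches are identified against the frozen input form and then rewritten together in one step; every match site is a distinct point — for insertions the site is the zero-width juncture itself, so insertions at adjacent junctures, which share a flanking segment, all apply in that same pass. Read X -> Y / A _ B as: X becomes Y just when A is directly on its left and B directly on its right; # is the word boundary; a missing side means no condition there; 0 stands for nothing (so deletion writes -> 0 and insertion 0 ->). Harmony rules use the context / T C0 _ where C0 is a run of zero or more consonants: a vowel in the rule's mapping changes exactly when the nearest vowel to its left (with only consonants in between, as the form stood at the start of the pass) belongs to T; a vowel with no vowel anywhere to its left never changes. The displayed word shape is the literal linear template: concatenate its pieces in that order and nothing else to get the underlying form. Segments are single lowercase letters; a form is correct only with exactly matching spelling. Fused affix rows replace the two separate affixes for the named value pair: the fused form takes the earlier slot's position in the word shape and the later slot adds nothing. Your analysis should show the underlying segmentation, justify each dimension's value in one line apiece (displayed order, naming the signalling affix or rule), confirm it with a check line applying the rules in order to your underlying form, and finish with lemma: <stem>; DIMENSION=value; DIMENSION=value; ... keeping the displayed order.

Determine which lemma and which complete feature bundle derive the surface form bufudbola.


underlying: bufi-t-bo-la
SUR=ki - signalled by the affix -la
NUM=ki - signalled by the affix -t
KEL=pa - signalled by the affix -bo
check: bufitbola -> bufidbola -> bufidbola -> bufudbola
lemma: bufi; SUR=ki; NUM=ki; KEL=pa


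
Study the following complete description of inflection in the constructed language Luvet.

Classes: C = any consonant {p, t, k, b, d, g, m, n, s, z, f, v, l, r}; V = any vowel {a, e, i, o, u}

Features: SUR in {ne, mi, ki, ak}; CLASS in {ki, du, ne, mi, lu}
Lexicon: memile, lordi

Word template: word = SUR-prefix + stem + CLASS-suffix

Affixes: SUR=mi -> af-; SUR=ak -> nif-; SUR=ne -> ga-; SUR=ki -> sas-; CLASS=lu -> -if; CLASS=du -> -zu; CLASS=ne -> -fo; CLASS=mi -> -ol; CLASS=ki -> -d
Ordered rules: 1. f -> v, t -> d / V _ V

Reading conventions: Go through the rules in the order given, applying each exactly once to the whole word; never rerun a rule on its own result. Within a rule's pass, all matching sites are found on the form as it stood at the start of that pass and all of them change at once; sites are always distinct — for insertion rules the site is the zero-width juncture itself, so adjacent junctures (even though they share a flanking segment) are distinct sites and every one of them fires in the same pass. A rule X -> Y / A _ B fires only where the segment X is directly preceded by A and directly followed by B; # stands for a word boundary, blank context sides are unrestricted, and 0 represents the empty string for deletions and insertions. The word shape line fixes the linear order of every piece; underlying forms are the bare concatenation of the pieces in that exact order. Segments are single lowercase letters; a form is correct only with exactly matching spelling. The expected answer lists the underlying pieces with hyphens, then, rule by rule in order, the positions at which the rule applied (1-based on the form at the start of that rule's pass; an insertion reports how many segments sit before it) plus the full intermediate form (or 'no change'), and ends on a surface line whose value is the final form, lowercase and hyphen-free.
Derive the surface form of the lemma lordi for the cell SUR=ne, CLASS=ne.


underlying: ga-lordi-fo
1. f -> v, t -> d / V _ V: fires at position(s) 8: galordivo
surface: galordivo


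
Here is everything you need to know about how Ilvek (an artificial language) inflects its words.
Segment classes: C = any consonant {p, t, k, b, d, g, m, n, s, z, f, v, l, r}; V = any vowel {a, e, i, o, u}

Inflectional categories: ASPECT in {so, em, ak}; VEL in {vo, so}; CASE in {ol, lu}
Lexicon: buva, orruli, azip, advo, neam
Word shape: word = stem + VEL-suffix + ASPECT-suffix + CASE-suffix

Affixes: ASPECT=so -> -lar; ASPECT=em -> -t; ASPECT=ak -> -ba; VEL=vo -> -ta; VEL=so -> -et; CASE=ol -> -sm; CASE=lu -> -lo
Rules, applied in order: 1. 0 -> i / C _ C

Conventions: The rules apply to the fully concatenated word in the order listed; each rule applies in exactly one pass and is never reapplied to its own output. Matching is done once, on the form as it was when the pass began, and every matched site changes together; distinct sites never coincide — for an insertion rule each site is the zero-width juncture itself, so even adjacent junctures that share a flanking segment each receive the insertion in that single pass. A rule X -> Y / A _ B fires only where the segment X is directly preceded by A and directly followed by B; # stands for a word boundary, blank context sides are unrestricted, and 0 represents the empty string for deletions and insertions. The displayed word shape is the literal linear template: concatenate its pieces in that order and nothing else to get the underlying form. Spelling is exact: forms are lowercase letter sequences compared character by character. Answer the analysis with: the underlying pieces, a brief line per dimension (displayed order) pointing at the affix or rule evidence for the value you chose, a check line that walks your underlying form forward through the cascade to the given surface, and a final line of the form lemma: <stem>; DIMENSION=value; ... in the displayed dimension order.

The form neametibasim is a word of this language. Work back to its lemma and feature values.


underlying: neam-et-ba-sm
ASPECT=ak - signalled by the affix -ba
VEL=so - signalled by the affix -et
CASE=ol - signalled by the affix -sm
check: neametbasm -> neametibasim
lemma: neam; ASPECT=ak; VEL=so; CASE=ol


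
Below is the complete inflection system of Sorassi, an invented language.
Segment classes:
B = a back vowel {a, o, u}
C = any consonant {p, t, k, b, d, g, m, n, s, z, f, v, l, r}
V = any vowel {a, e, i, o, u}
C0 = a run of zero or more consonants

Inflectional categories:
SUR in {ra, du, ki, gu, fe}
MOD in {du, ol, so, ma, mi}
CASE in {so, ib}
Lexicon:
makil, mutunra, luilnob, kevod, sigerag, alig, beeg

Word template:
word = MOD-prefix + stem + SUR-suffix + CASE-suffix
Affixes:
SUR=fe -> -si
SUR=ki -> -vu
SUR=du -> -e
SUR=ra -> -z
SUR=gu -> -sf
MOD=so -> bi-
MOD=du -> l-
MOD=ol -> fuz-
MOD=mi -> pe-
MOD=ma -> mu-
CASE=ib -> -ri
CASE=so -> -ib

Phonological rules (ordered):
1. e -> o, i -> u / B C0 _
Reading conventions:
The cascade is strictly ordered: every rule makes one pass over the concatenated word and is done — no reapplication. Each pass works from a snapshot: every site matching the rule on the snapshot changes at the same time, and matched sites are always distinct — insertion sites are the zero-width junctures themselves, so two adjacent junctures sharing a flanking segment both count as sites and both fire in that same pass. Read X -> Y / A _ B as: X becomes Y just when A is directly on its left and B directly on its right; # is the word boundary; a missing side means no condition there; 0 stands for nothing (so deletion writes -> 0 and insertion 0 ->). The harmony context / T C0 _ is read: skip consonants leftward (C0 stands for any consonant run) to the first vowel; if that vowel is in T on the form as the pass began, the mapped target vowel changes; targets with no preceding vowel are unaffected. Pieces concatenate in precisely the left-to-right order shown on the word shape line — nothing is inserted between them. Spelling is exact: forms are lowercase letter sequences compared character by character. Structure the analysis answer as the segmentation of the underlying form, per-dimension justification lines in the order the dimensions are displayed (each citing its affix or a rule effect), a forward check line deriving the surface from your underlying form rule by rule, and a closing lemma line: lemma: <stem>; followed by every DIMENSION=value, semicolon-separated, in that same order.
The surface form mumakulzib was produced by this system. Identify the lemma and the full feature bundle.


underlying: mu-makil-z-ib
SUR=ra - signalled by the affix -z
MOD=ma - signalled by the affix mu-
CASE=so - signalled by the affix -ib
check: mumakilzib -> mumakulzib
lemma: makil; SUR=ra; MOD=ma; CASE=so
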